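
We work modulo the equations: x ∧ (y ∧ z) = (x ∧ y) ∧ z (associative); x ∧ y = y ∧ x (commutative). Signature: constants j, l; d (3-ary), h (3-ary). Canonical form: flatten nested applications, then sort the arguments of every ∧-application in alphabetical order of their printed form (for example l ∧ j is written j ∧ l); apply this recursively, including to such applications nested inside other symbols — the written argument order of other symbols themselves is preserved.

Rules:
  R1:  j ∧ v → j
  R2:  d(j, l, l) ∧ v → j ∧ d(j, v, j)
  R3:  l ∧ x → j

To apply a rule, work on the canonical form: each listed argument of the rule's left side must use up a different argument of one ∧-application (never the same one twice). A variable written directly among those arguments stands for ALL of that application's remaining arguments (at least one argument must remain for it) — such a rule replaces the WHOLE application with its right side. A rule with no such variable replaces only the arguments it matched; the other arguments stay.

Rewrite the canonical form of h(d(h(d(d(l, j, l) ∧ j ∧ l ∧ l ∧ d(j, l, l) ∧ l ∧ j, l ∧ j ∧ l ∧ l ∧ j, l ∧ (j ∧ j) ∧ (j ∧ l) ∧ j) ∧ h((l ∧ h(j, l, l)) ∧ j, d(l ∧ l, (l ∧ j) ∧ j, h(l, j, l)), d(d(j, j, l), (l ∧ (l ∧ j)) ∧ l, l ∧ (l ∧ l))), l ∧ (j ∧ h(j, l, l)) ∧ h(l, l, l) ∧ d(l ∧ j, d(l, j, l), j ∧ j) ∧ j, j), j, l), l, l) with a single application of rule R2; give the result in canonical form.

Answer: h(d(h(d(d(j, d(l, j, l) ∧ j ∧ j ∧ l ∧ l ∧ l, j) ∧ j, j ∧ j ∧ l ∧ l ∧ l, j ∧ j ∧ j ∧ j ∧ l ∧ l) ∧ h(h(j, l, l) ∧ j ∧ l, d(l ∧ l, j ∧ j ∧ l, h(l, j, l)), d(d(j, j, l), j ∧ l ∧ l ∧ l, l ∧ l ∧ l)), d(j ∧ l, d(l, j, l), j ∧ j) ∧ h(j, l, l) ∧ h(l, l, l) ∧ j ∧ j ∧ l, j), j, l), l, l)

Derivation:
Canonical form:  h(d(h(d(d(j, l, l) ∧ d(l, j, l) ∧ j ∧ j ∧ l ∧ l ∧ l, j ∧ j ∧ l ∧ l ∧ l, j ∧ j ∧ j ∧ j ∧ l ∧ l) ∧ h(h(j, l, l) ∧ j ∧ l, d(l ∧ l, j ∧ j ∧ l, h(l, j, l)), d(d(j, j, l), j ∧ l ∧ l ∧ l, l ∧ l ∧ l)), d(j ∧ l, d(l, j, l), j ∧ j) ∧ h(j, l, l) ∧ h(l, l, l) ∧ j ∧ j ∧ l, j), j, l), l, l)
Match R2:  consume d(j, l, l);  v := d(l, j, l) ∧ j ∧ j ∧ l ∧ l ∧ l
Every leftover argument binds to the variable; the entire application is replaced.
Result:  h(d(h(d(d(j, d(l, j, l) ∧ j ∧ j ∧ l ∧ l ∧ l, j) ∧ j, j ∧ j ∧ l ∧ l ∧ l, j ∧ j ∧ j ∧ j ∧ l ∧ l) ∧ h(h(j, l, l) ∧ j ∧ l, d(l ∧ l, j ∧ j ∧ l, h(l, j, l)), d(d(j, j, l), j ∧ l ∧ l ∧ l, l ∧ l ∧ l)), d(j ∧ l, d(l, j, l), j ∧ j) ∧ h(j, l, l) ∧ h(l, l, l) ∧ j ∧ j ∧ l, j), j, l), l, l)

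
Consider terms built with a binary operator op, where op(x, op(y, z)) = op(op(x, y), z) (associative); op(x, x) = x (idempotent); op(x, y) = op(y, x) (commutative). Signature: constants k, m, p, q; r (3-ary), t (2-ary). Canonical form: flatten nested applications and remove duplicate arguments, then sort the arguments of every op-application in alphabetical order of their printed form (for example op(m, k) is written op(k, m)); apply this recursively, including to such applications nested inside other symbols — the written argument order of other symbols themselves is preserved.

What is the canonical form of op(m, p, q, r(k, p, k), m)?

Drop duplicates:  drop duplicate m
Sort:  op(m, p, q, r(k, p, k))

Answer: op(m, p, q, r(k, p, k))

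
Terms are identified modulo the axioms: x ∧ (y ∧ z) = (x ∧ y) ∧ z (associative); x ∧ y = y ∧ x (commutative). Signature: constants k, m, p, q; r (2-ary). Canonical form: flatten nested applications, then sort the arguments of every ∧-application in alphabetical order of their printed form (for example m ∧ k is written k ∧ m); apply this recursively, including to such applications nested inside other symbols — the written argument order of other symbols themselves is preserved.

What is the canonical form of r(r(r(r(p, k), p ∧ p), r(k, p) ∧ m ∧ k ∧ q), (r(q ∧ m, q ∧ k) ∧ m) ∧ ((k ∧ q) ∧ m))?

Answer: r(r(r(r(p, k), p ∧ p), k ∧ m ∧ q ∧ r(k, p)), k ∧ m ∧ m ∧ q ∧ r(m ∧ q, k ∧ q))

Derivation:
Focus inside:  (r(q ∧ m, q ∧ k) ∧ m) ∧ ((k ∧ q) ∧ m)
Flatten:  r(q ∧ m, q ∧ k) ∧ m ∧ k ∧ q ∧ m
Canonicalize subterm:  r(q ∧ m, q ∧ k)  →  r(m ∧ q, k ∧ q)
Sort:  k ∧ m ∧ m ∧ q ∧ r(m ∧ q, k ∧ q)
Rebuild:  r(r(r(r(p, k), p ∧ p), k ∧ m ∧ q ∧ r(k, p)), k ∧ m ∧ m ∧ q ∧ r(m ∧ q, k ∧ q))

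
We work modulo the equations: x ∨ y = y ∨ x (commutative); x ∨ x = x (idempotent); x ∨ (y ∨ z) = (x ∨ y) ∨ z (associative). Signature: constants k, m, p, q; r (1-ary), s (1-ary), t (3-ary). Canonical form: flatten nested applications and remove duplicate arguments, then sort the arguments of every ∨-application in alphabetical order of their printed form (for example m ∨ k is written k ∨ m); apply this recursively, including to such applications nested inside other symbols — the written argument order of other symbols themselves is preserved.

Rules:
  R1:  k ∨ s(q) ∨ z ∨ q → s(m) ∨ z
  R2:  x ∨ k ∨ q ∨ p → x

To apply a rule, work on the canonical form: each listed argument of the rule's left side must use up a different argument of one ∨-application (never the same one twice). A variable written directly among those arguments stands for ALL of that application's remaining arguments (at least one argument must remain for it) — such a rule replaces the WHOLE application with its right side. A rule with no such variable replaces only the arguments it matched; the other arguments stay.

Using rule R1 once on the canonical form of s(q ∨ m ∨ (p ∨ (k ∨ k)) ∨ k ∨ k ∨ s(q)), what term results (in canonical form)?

Canonical form:  s(k ∨ m ∨ p ∨ q ∨ s(q))
R1 matches:  uses k, q, s(q);  z := m ∨ p
The variable takes the whole remainder — replace the entire application.
Result:  s(m ∨ p ∨ s(m))

Answer: s(m ∨ p ∨ s(m))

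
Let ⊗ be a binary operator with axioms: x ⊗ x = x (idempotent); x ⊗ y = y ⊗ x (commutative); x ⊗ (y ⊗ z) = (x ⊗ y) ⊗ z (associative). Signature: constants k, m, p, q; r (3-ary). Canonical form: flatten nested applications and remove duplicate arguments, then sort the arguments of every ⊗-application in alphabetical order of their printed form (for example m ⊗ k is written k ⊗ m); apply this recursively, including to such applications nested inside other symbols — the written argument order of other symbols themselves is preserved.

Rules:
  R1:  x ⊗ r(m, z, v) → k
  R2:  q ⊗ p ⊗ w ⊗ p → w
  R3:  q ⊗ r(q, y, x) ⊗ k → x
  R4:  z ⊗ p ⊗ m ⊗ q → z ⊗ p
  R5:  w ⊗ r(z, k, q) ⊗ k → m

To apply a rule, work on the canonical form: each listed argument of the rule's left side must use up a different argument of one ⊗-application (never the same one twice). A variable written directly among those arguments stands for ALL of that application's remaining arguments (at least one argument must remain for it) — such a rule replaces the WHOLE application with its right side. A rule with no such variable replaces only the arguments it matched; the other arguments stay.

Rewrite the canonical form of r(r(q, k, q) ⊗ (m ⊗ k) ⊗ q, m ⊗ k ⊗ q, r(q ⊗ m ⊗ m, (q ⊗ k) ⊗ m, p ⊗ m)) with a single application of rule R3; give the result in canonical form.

Answer: r(m ⊗ q, k ⊗ m ⊗ q, r(m ⊗ q, k ⊗ m ⊗ q, m ⊗ p))

Derivation:
Canonical form:  r(k ⊗ m ⊗ q ⊗ r(q, k, q), k ⊗ m ⊗ q, r(m ⊗ q, k ⊗ m ⊗ q, m ⊗ p))
Match R3:  consume k, q, r(q, k, q);  x := q, y := k
Giving:  r(m ⊗ q, k ⊗ m ⊗ q, r(m ⊗ q, k ⊗ m ⊗ q, m ⊗ p))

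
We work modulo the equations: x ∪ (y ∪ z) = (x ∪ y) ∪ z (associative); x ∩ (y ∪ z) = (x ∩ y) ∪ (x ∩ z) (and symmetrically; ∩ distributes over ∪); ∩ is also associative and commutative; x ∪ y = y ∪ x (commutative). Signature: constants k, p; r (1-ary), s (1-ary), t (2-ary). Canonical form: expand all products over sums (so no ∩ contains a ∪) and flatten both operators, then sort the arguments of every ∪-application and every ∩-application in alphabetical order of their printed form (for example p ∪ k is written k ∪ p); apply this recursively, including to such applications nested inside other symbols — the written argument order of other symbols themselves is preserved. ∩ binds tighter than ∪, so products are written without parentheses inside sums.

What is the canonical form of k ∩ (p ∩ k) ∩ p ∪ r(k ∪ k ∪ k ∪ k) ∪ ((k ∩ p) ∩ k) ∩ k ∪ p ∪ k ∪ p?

Flatten:  k ∩ k ∩ p ∩ p ∪ r(k ∪ k ∪ k ∪ k) ∪ k ∩ k ∩ k ∩ p ∪ p ∪ k ∪ p
Order the arguments:  k ∪ k ∩ k ∩ k ∩ p ∪ k ∩ k ∩ p ∩ p ∪ p ∪ p ∪ r(k ∪ k ∪ k ∪ k)

Answer: k ∪ k ∩ k ∩ k ∩ p ∪ k ∩ k ∩ p ∩ p ∪ p ∪ p ∪ r(k ∪ k ∪ k ∪ k)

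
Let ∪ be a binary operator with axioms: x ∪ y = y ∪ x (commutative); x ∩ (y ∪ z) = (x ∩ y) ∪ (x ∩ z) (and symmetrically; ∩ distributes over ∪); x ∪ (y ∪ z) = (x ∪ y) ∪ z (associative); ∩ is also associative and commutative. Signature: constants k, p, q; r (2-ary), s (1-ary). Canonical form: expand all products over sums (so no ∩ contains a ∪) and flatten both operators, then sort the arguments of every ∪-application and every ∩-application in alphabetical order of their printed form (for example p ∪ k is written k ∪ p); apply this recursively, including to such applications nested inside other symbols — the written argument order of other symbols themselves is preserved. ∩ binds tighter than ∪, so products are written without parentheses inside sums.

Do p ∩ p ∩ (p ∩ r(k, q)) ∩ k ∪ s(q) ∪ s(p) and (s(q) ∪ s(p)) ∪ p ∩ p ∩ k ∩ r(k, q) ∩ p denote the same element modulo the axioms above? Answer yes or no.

Answer: yes — both canonical forms are k ∩ p ∩ p ∩ p ∩ r(k, q) ∪ s(p) ∪ s(q)

Derivation:
Left:  p ∩ p ∩ (p ∩ r(k, q)) ∩ k ∪ s(q) ∪ s(p)
  Flatten:  k ∩ p ∩ p ∩ p ∩ r(k, q) ∪ s(q) ∪ s(p)
  Sort arguments:  k ∩ p ∩ p ∩ p ∩ r(k, q) ∪ s(p) ∪ s(q)
Right:  (s(q) ∪ s(p)) ∪ p ∩ p ∩ k ∩ r(k, q) ∩ p
  Un-nest:  s(q) ∪ s(p) ∪ k ∩ p ∩ p ∩ p ∩ r(k, q)
  Order the arguments:  k ∩ p ∩ p ∩ p ∩ r(k, q) ∪ s(p) ∪ s(q)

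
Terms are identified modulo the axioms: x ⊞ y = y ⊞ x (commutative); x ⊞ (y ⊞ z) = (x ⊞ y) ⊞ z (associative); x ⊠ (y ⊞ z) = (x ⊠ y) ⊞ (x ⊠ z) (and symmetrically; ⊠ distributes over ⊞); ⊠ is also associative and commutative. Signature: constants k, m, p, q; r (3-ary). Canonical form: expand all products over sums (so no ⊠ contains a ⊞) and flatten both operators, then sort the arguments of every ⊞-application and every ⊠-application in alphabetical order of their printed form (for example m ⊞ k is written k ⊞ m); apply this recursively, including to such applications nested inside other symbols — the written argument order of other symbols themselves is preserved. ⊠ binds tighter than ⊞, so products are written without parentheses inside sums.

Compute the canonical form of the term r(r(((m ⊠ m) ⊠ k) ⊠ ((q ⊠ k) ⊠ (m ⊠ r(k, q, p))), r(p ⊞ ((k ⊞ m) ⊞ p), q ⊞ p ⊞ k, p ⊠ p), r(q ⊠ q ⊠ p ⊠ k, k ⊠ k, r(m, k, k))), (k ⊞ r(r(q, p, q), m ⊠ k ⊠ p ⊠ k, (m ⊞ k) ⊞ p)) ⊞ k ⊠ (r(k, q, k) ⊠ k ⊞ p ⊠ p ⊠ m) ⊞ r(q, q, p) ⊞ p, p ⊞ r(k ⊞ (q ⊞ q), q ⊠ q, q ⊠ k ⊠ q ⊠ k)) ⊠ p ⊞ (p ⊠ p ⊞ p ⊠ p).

Answer: p ⊠ p ⊞ p ⊠ p ⊞ p ⊠ r(r(k ⊠ k ⊠ m ⊠ m ⊠ m ⊠ q ⊠ r(k, q, p), r(k ⊞ m ⊞ p ⊞ p, k ⊞ p ⊞ q, p ⊠ p), r(k ⊠ p ⊠ q ⊠ q, k ⊠ k, r(m, k, k))), k ⊞ k ⊠ k ⊠ r(k, q, k) ⊞ k ⊠ m ⊠ p ⊠ p ⊞ p ⊞ r(q, q, p) ⊞ r(r(q, p, q), k ⊠ k ⊠ m ⊠ p, k ⊞ m ⊞ p), p ⊞ r(k ⊞ q ⊞ q, q ⊠ q, k ⊠ k ⊠ q ⊠ q))

Derivation:
Expand products over sums:  p ⊠ r(r(k ⊠ k ⊠ m ⊠ m ⊠ m ⊠ q ⊠ r(k, q, p), r(k ⊞ m ⊞ p ⊞ p, k ⊞ p ⊞ q, p ⊠ p), r(k ⊠ p ⊠ q ⊠ q, k ⊠ k, r(m, k, k))), k ⊞ k ⊠ k ⊠ r(k, q, k) ⊞ k ⊠ m ⊠ p ⊠ p ⊞ p ⊞ r(q, q, p) ⊞ r(r(q, p, q), k ⊠ k ⊠ m ⊠ p, k ⊞ m ⊞ p), p ⊞ r(k ⊞ q ⊞ q, q ⊠ q, k ⊠ k ⊠ q ⊠ q)) ⊞ p ⊠ p ⊞ p ⊠ p
Order the arguments:  p ⊠ p ⊞ p ⊠ p ⊞ p ⊠ r(r(k ⊠ k ⊠ m ⊠ m ⊠ m ⊠ q ⊠ r(k, q, p), r(k ⊞ m ⊞ p ⊞ p, k ⊞ p ⊞ q, p ⊠ p), r(k ⊠ p ⊠ q ⊠ q, k ⊠ k, r(m, k, k))), k ⊞ k ⊠ k ⊠ r(k, q, k) ⊞ k ⊠ m ⊠ p ⊠ p ⊞ p ⊞ r(q, q, p) ⊞ r(r(q, p, q), k ⊠ k ⊠ m ⊠ p, k ⊞ m ⊞ p), p ⊞ r(k ⊞ q ⊞ q, q ⊠ q, k ⊠ k ⊠ q ⊠ q))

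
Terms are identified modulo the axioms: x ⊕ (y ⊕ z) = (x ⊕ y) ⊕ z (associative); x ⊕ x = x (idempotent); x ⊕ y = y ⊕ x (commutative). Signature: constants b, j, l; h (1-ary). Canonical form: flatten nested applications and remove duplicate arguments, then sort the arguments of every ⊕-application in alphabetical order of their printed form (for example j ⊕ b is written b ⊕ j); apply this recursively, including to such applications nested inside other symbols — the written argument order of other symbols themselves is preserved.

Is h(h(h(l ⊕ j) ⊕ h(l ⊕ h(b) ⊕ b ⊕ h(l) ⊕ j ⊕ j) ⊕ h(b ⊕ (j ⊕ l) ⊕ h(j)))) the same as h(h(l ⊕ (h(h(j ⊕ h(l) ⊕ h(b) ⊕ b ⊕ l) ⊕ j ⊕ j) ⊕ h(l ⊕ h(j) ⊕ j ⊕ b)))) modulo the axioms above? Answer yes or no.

Left:  h(h(h(l ⊕ j) ⊕ h(l ⊕ h(b) ⊕ b ⊕ h(l) ⊕ j ⊕ j) ⊕ h(b ⊕ (j ⊕ l) ⊕ h(j))))
  Focus inside:  h(l ⊕ j) ⊕ h(l ⊕ h(b) ⊕ b ⊕ h(l) ⊕ j ⊕ j) ⊕ h(b ⊕ (j ⊕ l) ⊕ h(j))
  Simplify inside:  h(l ⊕ j)  →  h(j ⊕ l)
  Simplify inside:  h(l ⊕ h(b) ⊕ b ⊕ h(l) ⊕ j ⊕ j)  →  h(b ⊕ h(b) ⊕ h(l) ⊕ j ⊕ l)
  Canonicalize subterm:  h(b ⊕ (j ⊕ l) ⊕ h(j))  →  h(b ⊕ h(j) ⊕ j ⊕ l)
  Sort:  h(b ⊕ h(b) ⊕ h(l) ⊕ j ⊕ l) ⊕ h(b ⊕ h(j) ⊕ j ⊕ l) ⊕ h(j ⊕ l)
  Reassemble:  h(h(h(b ⊕ h(b) ⊕ h(l) ⊕ j ⊕ l) ⊕ h(b ⊕ h(j) ⊕ j ⊕ l) ⊕ h(j ⊕ l)))
Right:  h(h(l ⊕ (h(h(j ⊕ h(l) ⊕ h(b) ⊕ b ⊕ l) ⊕ j ⊕ j) ⊕ h(l ⊕ h(j) ⊕ j ⊕ b))))
  Work inside:  l ⊕ (h(h(j ⊕ h(l) ⊕ h(b) ⊕ b ⊕ l) ⊕ j ⊕ j) ⊕ h(l ⊕ h(j) ⊕ j ⊕ b))
  Merge nested applications:  l ⊕ h(h(j ⊕ h(l) ⊕ h(b) ⊕ b ⊕ l) ⊕ j ⊕ j) ⊕ h(l ⊕ h(j) ⊕ j ⊕ b)
  Simplify inside:  h(h(j ⊕ h(l) ⊕ h(b) ⊕ b ⊕ l) ⊕ j ⊕ j)  →  h(h(b ⊕ h(b) ⊕ h(l) ⊕ j ⊕ l) ⊕ j)
  Simplify inside:  h(l ⊕ h(j) ⊕ j ⊕ b)  →  h(b ⊕ h(j) ⊕ j ⊕ l)
  Sort arguments:  h(b ⊕ h(j) ⊕ j ⊕ l) ⊕ h(h(b ⊕ h(b) ⊕ h(l) ⊕ j ⊕ l) ⊕ j) ⊕ l
  Rebuild:  h(h(h(b ⊕ h(j) ⊕ j ⊕ l) ⊕ h(h(b ⊕ h(b) ⊕ h(l) ⊕ j ⊕ l) ⊕ j) ⊕ l))

Answer: no — h(h(h(b ⊕ h(b) ⊕ h(l) ⊕ j ⊕ l) ⊕ h(b ⊕ h(j) ⊕ j ⊕ l) ⊕ h(j ⊕ l))) vs h(h(h(b ⊕ h(j) ⊕ j ⊕ l) ⊕ h(h(b ⊕ h(b) ⊕ h(l) ⊕ j ⊕ l) ⊕ j) ⊕ l))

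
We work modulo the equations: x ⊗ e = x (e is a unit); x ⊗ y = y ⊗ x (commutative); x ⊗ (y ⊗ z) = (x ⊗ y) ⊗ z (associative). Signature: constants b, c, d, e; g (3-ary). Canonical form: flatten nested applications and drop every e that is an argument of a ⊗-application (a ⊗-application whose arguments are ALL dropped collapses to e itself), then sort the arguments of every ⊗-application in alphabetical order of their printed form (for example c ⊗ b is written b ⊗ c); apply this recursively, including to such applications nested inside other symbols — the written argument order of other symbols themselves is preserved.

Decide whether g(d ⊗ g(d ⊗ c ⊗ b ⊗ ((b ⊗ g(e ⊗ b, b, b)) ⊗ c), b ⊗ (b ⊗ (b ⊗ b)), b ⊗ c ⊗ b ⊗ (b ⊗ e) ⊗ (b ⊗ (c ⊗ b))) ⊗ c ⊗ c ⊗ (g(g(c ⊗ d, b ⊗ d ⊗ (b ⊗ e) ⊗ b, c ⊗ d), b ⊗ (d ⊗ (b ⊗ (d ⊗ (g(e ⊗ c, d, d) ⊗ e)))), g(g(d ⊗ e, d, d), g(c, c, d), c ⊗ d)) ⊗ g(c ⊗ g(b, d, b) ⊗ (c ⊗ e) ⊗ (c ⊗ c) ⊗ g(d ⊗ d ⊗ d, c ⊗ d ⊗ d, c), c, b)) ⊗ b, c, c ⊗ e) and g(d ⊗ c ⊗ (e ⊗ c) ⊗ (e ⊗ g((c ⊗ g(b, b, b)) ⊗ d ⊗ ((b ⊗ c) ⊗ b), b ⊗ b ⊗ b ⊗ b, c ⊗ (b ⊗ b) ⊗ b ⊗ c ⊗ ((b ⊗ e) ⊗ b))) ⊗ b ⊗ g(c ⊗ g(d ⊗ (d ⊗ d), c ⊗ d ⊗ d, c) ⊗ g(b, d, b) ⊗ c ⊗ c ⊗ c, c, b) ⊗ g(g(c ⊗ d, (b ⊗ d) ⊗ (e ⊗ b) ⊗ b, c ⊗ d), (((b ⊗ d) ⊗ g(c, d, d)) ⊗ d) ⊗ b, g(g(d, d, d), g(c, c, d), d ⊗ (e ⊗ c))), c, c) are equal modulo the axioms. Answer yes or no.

Left:  g(d ⊗ g(d ⊗ c ⊗ b ⊗ ((b ⊗ g(e ⊗ b, b, b)) ⊗ c), b ⊗ (b ⊗ (b ⊗ b)), b ⊗ c ⊗ b ⊗ (b ⊗ e) ⊗ (b ⊗ (c ⊗ b))) ⊗ c ⊗ c ⊗ (g(g(c ⊗ d, b ⊗ d ⊗ (b ⊗ e) ⊗ b, c ⊗ d), b ⊗ (d ⊗ (b ⊗ (d ⊗ (g(e ⊗ c, d, d) ⊗ e)))), g(g(d ⊗ e, d, d), g(c, c, d), c ⊗ d)) ⊗ g(c ⊗ g(b, d, b) ⊗ (c ⊗ e) ⊗ (c ⊗ c) ⊗ g(d ⊗ d ⊗ d, c ⊗ d ⊗ d, c), c, b)) ⊗ b, c, c ⊗ e)
  Descend into:  d ⊗ g(d ⊗ c ⊗ b ⊗ ((b ⊗ g(e ⊗ b, b, b)) ⊗ c), b ⊗ (b ⊗ (b ⊗ b)), b ⊗ c ⊗ b ⊗ (b ⊗ e) ⊗ (b ⊗ (c ⊗ b))) ⊗ c ⊗ c ⊗ (g(g(c ⊗ d, b ⊗ d ⊗ (b ⊗ e) ⊗ b, c ⊗ d), b ⊗ (d ⊗ (b ⊗ (d ⊗ (g(e ⊗ c, d, d) ⊗ e)))), g(g(d ⊗ e, d, d), g(c, c, d), c ⊗ d)) ⊗ g(c ⊗ g(b, d, b) ⊗ (c ⊗ e) ⊗ (c ⊗ c) ⊗ g(d ⊗ d ⊗ d, c ⊗ d ⊗ d, c), c, b)) ⊗ b
  Un-nest:  d ⊗ g(d ⊗ c ⊗ b ⊗ ((b ⊗ g(e ⊗ b, b, b)) ⊗ c), b ⊗ (b ⊗ (b ⊗ b)), b ⊗ c ⊗ b ⊗ (b ⊗ e) ⊗ (b ⊗ (c ⊗ b))) ⊗ c ⊗ c ⊗ g(g(c ⊗ d, b ⊗ d ⊗ (b ⊗ e) ⊗ b, c ⊗ d), b ⊗ (d ⊗ (b ⊗ (d ⊗ (g(e ⊗ c, d, d) ⊗ e)))), g(g(d ⊗ e, d, d), g(c, c, d), c ⊗ d)) ⊗ g(c ⊗ g(b, d, b) ⊗ (c ⊗ e) ⊗ (c ⊗ c) ⊗ g(d ⊗ d ⊗ d, c ⊗ d ⊗ d, c), c, b) ⊗ b
  Inside:  g(d ⊗ c ⊗ b ⊗ ((b ⊗ g(e ⊗ b, b, b)) ⊗ c), b ⊗ (b ⊗ (b ⊗ b)), b ⊗ c ⊗ b ⊗ (b ⊗ e) ⊗ (b ⊗ (c ⊗ b)))  →  g(b ⊗ b ⊗ c ⊗ c ⊗ d ⊗ g(b, b, b), b ⊗ b ⊗ b ⊗ b, b ⊗ b ⊗ b ⊗ b ⊗ b ⊗ c ⊗ c)
  Canonicalize subterm:  g(g(c ⊗ d, b ⊗ d ⊗ (b ⊗ e) ⊗ b, c ⊗ d), b ⊗ (d ⊗ (b ⊗ (d ⊗ (g(e ⊗ c, d, d) ⊗ e)))), g(g(d ⊗ e, d, d), g(c, c, d), c ⊗ d))  →  g(g(c ⊗ d, b ⊗ b ⊗ b ⊗ d, c ⊗ d), b ⊗ b ⊗ d ⊗ d ⊗ g(c, d, d), g(g(d, d, d), g(c, c, d), c ⊗ d))
  Inside:  g(c ⊗ g(b, d, b) ⊗ (c ⊗ e) ⊗ (c ⊗ c) ⊗ g(d ⊗ d ⊗ d, c ⊗ d ⊗ d, c), c, b)  →  g(c ⊗ c ⊗ c ⊗ c ⊗ g(b, d, b) ⊗ g(d ⊗ d ⊗ d, c ⊗ d ⊗ d, c), c, b)
  Sort:  b ⊗ c ⊗ c ⊗ d ⊗ g(b ⊗ b ⊗ c ⊗ c ⊗ d ⊗ g(b, b, b), b ⊗ b ⊗ b ⊗ b, b ⊗ b ⊗ b ⊗ b ⊗ b ⊗ c ⊗ c) ⊗ g(c ⊗ c ⊗ c ⊗ c ⊗ g(b, d, b) ⊗ g(d ⊗ d ⊗ d, c ⊗ d ⊗ d, c), c, b) ⊗ g(g(c ⊗ d, b ⊗ b ⊗ b ⊗ d, c ⊗ d), b ⊗ b ⊗ d ⊗ d ⊗ g(c, d, d), g(g(d, d, d), g(c, c, d), c ⊗ d))
  Put back:  g(b ⊗ c ⊗ c ⊗ d ⊗ g(b ⊗ b ⊗ c ⊗ c ⊗ d ⊗ g(b, b, b), b ⊗ b ⊗ b ⊗ b, b ⊗ b ⊗ b ⊗ b ⊗ b ⊗ c ⊗ c) ⊗ g(c ⊗ c ⊗ c ⊗ c ⊗ g(b, d, b) ⊗ g(d ⊗ d ⊗ d, c ⊗ d ⊗ d, c), c, b) ⊗ g(g(c ⊗ d, b ⊗ b ⊗ b ⊗ d, c ⊗ d), b ⊗ b ⊗ d ⊗ d ⊗ g(c, d, d), g(g(d, d, d), g(c, c, d), c ⊗ d)), c, c)
Right:  g(d ⊗ c ⊗ (e ⊗ c) ⊗ (e ⊗ g((c ⊗ g(b, b, b)) ⊗ d ⊗ ((b ⊗ c) ⊗ b), b ⊗ b ⊗ b ⊗ b, c ⊗ (b ⊗ b) ⊗ b ⊗ c ⊗ ((b ⊗ e) ⊗ b))) ⊗ b ⊗ g(c ⊗ g(d ⊗ (d ⊗ d), c ⊗ d ⊗ d, c) ⊗ g(b, d, b) ⊗ c ⊗ c ⊗ c, c, b) ⊗ g(g(c ⊗ d, (b ⊗ d) ⊗ (e ⊗ b) ⊗ b, c ⊗ d), (((b ⊗ d) ⊗ g(c, d, d)) ⊗ d) ⊗ b, g(g(d, d, d), g(c, c, d), d ⊗ (e ⊗ c))), c, c)
  Descend into:  d ⊗ c ⊗ (e ⊗ c) ⊗ (e ⊗ g((c ⊗ g(b, b, b)) ⊗ d ⊗ ((b ⊗ c) ⊗ b), b ⊗ b ⊗ b ⊗ b, c ⊗ (b ⊗ b) ⊗ b ⊗ c ⊗ ((b ⊗ e) ⊗ b))) ⊗ b ⊗ g(c ⊗ g(d ⊗ (d ⊗ d), c ⊗ d ⊗ d, c) ⊗ g(b, d, b) ⊗ c ⊗ c ⊗ c, c, b) ⊗ g(g(c ⊗ d, (b ⊗ d) ⊗ (e ⊗ b) ⊗ b, c ⊗ d), (((b ⊗ d) ⊗ g(c, d, d)) ⊗ d) ⊗ b, g(g(d, d, d), g(c, c, d), d ⊗ (e ⊗ c)))
  Un-nest:  d ⊗ c ⊗ e ⊗ c ⊗ e ⊗ g((c ⊗ g(b, b, b)) ⊗ d ⊗ ((b ⊗ c) ⊗ b), b ⊗ b ⊗ b ⊗ b, c ⊗ (b ⊗ b) ⊗ b ⊗ c ⊗ ((b ⊗ e) ⊗ b)) ⊗ b ⊗ g(c ⊗ g(d ⊗ (d ⊗ d), c ⊗ d ⊗ d, c) ⊗ g(b, d, b) ⊗ c ⊗ c ⊗ c, c, b) ⊗ g(g(c ⊗ d, (b ⊗ d) ⊗ (e ⊗ b) ⊗ b, c ⊗ d), (((b ⊗ d) ⊗ g(c, d, d)) ⊗ d) ⊗ b, g(g(d, d, d), g(c, c, d), d ⊗ (e ⊗ c)))
  Inside:  g((c ⊗ g(b, b, b)) ⊗ d ⊗ ((b ⊗ c) ⊗ b), b ⊗ b ⊗ b ⊗ b, c ⊗ (b ⊗ b) ⊗ b ⊗ c ⊗ ((b ⊗ e) ⊗ b))  →  g(b ⊗ b ⊗ c ⊗ c ⊗ d ⊗ g(b, b, b), b ⊗ b ⊗ b ⊗ b, b ⊗ b ⊗ b ⊗ b ⊗ b ⊗ c ⊗ c)
  Simplify inside:  g(c ⊗ g(d ⊗ (d ⊗ d), c ⊗ d ⊗ d, c) ⊗ g(b, d, b) ⊗ c ⊗ c ⊗ c, c, b)  →  g(c ⊗ c ⊗ c ⊗ c ⊗ g(b, d, b) ⊗ g(d ⊗ d ⊗ d, c ⊗ d ⊗ d, c), c, b)
  Simplify inside:  g(g(c ⊗ d, (b ⊗ d) ⊗ (e ⊗ b) ⊗ b, c ⊗ d), (((b ⊗ d) ⊗ g(c, d, d)) ⊗ d) ⊗ b, g(g(d, d, d), g(c, c, d), d ⊗ (e ⊗ c)))  →  g(g(c ⊗ d, b ⊗ b ⊗ b ⊗ d, c ⊗ d), b ⊗ b ⊗ d ⊗ d ⊗ g(c, d, d), g(g(d, d, d), g(c, c, d), c ⊗ d))
  Units out:  drop e (×2)
  Sort arguments:  b ⊗ c ⊗ c ⊗ d ⊗ g(b ⊗ b ⊗ c ⊗ c ⊗ d ⊗ g(b, b, b), b ⊗ b ⊗ b ⊗ b, b ⊗ b ⊗ b ⊗ b ⊗ b ⊗ c ⊗ c) ⊗ g(c ⊗ c ⊗ c ⊗ c ⊗ g(b, d, b) ⊗ g(d ⊗ d ⊗ d, c ⊗ d ⊗ d, c), c, b) ⊗ g(g(c ⊗ d, b ⊗ b ⊗ b ⊗ d, c ⊗ d), b ⊗ b ⊗ d ⊗ d ⊗ g(c, d, d), g(g(d, d, d), g(c, c, d), c ⊗ d))
  Reassemble:  g(b ⊗ c ⊗ c ⊗ d ⊗ g(b ⊗ b ⊗ c ⊗ c ⊗ d ⊗ g(b, b, b), b ⊗ b ⊗ b ⊗ b, b ⊗ b ⊗ b ⊗ b ⊗ b ⊗ c ⊗ c) ⊗ g(c ⊗ c ⊗ c ⊗ c ⊗ g(b, d, b) ⊗ g(d ⊗ d ⊗ d, c ⊗ d ⊗ d, c), c, b) ⊗ g(g(c ⊗ d, b ⊗ b ⊗ b ⊗ d, c ⊗ d), b ⊗ b ⊗ d ⊗ d ⊗ g(c, d, d), g(g(d, d, d), g(c, c, d), c ⊗ d)), c, c)

Answer: yes — both canonical forms are g(b ⊗ c ⊗ c ⊗ d ⊗ g(b ⊗ b ⊗ c ⊗ c ⊗ d ⊗ g(b, b, b), b ⊗ b ⊗ b ⊗ b, b ⊗ b ⊗ b ⊗ b ⊗ b ⊗ c ⊗ c) ⊗ g(c ⊗ c ⊗ c ⊗ c ⊗ g(b, d, b) ⊗ g(d ⊗ d ⊗ d, c ⊗ d ⊗ d, c), c, b) ⊗ g(g(c ⊗ d, b ⊗ b ⊗ b ⊗ d, c ⊗ d), b ⊗ b ⊗ d ⊗ d ⊗ g(c, d, d), g(g(d, d, d), g(c, c, d), c ⊗ d)), c, c)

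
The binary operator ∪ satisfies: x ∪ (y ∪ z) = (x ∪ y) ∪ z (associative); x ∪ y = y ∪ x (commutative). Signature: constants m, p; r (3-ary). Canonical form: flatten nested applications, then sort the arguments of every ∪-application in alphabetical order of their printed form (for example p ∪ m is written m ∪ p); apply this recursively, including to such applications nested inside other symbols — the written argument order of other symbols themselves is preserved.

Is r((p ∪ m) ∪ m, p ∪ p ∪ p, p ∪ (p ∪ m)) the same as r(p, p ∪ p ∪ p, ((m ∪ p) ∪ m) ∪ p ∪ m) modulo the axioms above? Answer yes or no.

Answer: no — r(m ∪ m ∪ p, p ∪ p ∪ p, m ∪ p ∪ p) vs r(p, p ∪ p ∪ p, m ∪ m ∪ m ∪ p ∪ p)

Derivation:
Left:  r((p ∪ m) ∪ m, p ∪ p ∪ p, p ∪ (p ∪ m))
  Descend into:  p ∪ (p ∪ m)
  Un-nest:  p ∪ p ∪ m
  Order the arguments:  m ∪ p ∪ p
  Put back:  r(m ∪ m ∪ p, p ∪ p ∪ p, m ∪ p ∪ p)
Right:  r(p, p ∪ p ∪ p, ((m ∪ p) ∪ m) ∪ p ∪ m)
  Descend into:  ((m ∪ p) ∪ m) ∪ p ∪ m
  Un-nest:  m ∪ p ∪ m ∪ p ∪ m
  Order the arguments:  m ∪ m ∪ m ∪ p ∪ p
  Put back:  r(p, p ∪ p ∪ p, m ∪ m ∪ m ∪ p ∪ p)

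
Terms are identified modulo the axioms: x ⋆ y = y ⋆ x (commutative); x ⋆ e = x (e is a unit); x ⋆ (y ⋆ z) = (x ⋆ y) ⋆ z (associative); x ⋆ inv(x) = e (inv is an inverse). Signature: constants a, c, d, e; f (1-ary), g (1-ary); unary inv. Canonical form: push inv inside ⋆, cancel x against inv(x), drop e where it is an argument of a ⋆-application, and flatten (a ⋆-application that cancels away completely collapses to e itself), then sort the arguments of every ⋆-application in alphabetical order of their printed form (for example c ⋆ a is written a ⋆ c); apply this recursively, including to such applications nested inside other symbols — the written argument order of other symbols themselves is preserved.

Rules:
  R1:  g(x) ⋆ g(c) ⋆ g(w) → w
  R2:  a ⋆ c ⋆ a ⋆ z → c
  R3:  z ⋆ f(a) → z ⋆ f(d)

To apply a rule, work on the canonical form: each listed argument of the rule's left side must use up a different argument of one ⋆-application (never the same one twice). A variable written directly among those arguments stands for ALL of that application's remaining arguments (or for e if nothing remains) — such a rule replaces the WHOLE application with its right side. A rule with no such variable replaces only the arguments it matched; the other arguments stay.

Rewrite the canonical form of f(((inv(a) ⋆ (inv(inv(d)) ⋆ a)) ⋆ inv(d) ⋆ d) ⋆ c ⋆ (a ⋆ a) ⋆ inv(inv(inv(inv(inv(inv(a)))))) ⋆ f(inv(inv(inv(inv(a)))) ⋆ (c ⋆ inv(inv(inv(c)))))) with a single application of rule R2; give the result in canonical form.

Canonical form:  f(a ⋆ a ⋆ a ⋆ c ⋆ d ⋆ f(a))
Apply R2:  consuming a, a, c;  z := a ⋆ d ⋆ f(a)
Every leftover argument binds to the variable; the entire application is replaced.
Result:  f(c)

Answer: f(c)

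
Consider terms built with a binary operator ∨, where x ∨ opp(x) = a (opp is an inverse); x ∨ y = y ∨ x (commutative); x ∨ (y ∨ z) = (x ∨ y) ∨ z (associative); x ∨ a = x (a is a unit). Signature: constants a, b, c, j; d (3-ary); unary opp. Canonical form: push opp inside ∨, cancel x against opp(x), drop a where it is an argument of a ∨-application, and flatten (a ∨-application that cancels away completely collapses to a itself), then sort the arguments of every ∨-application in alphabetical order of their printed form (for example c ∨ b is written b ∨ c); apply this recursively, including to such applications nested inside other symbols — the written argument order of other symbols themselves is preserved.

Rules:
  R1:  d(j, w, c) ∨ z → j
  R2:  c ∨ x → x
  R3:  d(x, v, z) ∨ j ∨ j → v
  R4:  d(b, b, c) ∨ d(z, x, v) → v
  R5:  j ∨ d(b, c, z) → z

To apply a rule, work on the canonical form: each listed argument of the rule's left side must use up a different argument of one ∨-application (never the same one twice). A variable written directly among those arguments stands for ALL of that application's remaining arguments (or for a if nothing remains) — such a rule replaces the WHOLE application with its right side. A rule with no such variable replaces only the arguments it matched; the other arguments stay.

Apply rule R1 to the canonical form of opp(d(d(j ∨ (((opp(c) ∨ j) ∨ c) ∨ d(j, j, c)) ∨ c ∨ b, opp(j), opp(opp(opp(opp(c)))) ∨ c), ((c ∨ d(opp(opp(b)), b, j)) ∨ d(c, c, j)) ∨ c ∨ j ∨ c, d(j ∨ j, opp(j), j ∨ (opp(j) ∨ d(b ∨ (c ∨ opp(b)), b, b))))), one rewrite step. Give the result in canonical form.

Canonical form:  opp(d(d(b ∨ c ∨ d(j, j, c) ∨ j ∨ j, opp(j), c ∨ c), c ∨ c ∨ c ∨ d(b, b, j) ∨ d(c, c, j) ∨ j, d(j ∨ j, opp(j), d(c, b, b))))
R1 matches:  uses d(j, j, c);  w := j, z := b ∨ c ∨ j ∨ j
Every leftover argument binds to the variable; the entire application is replaced.
New term:  opp(d(d(j, opp(j), c ∨ c), c ∨ c ∨ c ∨ d(b, b, j) ∨ d(c, c, j) ∨ j, d(j ∨ j, opp(j), d(c, b, b))))

Answer: opp(d(d(j, opp(j), c ∨ c), c ∨ c ∨ c ∨ d(b, b, j) ∨ d(c, c, j) ∨ j, d(j ∨ j, opp(j), d(c, b, b))))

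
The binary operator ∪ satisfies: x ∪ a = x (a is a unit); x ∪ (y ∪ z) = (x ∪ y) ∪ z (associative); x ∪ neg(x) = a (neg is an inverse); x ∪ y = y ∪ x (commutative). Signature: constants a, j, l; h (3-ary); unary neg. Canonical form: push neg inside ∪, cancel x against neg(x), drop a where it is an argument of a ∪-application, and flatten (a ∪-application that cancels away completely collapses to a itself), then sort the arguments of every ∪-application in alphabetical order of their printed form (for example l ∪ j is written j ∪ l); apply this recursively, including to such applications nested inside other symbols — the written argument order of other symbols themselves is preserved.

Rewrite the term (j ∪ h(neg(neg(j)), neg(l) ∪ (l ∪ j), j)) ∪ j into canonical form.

Push neg inside:  distribute neg over ∪ and collapse double neg
Collect:  j ∪ j ∪ h(j, j, j)
Sort arguments:  h(j, j, j) ∪ j ∪ j

Answer: h(j, j, j) ∪ j ∪ j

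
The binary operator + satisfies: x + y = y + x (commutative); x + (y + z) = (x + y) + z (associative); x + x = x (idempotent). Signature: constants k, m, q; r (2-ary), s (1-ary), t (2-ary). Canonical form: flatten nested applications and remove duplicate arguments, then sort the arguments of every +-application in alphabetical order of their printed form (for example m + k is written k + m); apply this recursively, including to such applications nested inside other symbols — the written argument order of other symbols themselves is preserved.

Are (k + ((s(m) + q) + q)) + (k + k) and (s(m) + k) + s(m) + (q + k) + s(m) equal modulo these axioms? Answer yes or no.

Answer: yes — both canonical forms are k + q + s(m)

Derivation:
Left:  (k + ((s(m) + q) + q)) + (k + k)
  Flatten:  k + s(m) + q + q + k + k
  Drop duplicates:  drop duplicate q, k, k
  Sort arguments:  k + q + s(m)
Right:  (s(m) + k) + s(m) + (q + k) + s(m)
  Flatten:  s(m) + k + s(m) + q + k + s(m)
  Drop duplicates:  drop duplicate s(m), k, s(m)
  Sort:  k + q + s(m)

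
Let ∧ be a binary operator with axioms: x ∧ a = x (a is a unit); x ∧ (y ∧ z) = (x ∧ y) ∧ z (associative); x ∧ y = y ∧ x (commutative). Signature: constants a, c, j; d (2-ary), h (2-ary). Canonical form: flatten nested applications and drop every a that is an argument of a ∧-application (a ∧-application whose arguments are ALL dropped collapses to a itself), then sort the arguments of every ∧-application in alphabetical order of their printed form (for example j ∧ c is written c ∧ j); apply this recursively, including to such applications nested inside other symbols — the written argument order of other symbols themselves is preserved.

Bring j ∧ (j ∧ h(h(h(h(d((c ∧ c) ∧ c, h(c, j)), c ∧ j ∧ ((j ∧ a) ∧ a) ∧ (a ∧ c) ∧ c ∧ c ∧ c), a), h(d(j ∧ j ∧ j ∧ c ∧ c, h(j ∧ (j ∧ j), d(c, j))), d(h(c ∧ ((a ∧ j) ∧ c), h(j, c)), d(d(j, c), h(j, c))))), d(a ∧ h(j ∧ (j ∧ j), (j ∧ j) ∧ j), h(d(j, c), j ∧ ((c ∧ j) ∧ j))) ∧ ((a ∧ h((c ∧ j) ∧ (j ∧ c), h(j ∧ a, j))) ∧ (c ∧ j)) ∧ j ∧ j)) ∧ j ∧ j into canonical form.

Flatten:  j ∧ j ∧ h(h(h(h(d((c ∧ c) ∧ c, h(c, j)), c ∧ j ∧ ((j ∧ a) ∧ a) ∧ (a ∧ c) ∧ c ∧ c ∧ c), a), h(d(j ∧ j ∧ j ∧ c ∧ c, h(j ∧ (j ∧ j), d(c, j))), d(h(c ∧ ((a ∧ j) ∧ c), h(j, c)), d(d(j, c), h(j, c))))), d(a ∧ h(j ∧ (j ∧ j), (j ∧ j) ∧ j), h(d(j, c), j ∧ ((c ∧ j) ∧ j))) ∧ ((a ∧ h((c ∧ j) ∧ (j ∧ c), h(j ∧ a, j))) ∧ (c ∧ j)) ∧ j ∧ j) ∧ j ∧ j
Canonicalize subterm:  h(h(h(h(d((c ∧ c) ∧ c, h(c, j)), c ∧ j ∧ ((j ∧ a) ∧ a) ∧ (a ∧ c) ∧ c ∧ c ∧ c), a), h(d(j ∧ j ∧ j ∧ c ∧ c, h(j ∧ (j ∧ j), d(c, j))), d(h(c ∧ ((a ∧ j) ∧ c), h(j, c)), d(d(j, c), h(j, c))))), d(a ∧ h(j ∧ (j ∧ j), (j ∧ j) ∧ j), h(d(j, c), j ∧ ((c ∧ j) ∧ j))) ∧ ((a ∧ h((c ∧ j) ∧ (j ∧ c), h(j ∧ a, j))) ∧ (c ∧ j)) ∧ j ∧ j)  →  h(h(h(h(d(c ∧ c ∧ c, h(c, j)), c ∧ c ∧ c ∧ c ∧ c ∧ j ∧ j), a), h(d(c ∧ c ∧ j ∧ j ∧ j, h(j ∧ j ∧ j, d(c, j))), d(h(c ∧ c ∧ j, h(j, c)), d(d(j, c), h(j, c))))), c ∧ d(h(j ∧ j ∧ j, j ∧ j ∧ j), h(d(j, c), c ∧ j ∧ j ∧ j)) ∧ h(c ∧ c ∧ j ∧ j, h(j, j)) ∧ j ∧ j ∧ j)
Order the arguments:  h(h(h(h(d(c ∧ c ∧ c, h(c, j)), c ∧ c ∧ c ∧ c ∧ c ∧ j ∧ j), a), h(d(c ∧ c ∧ j ∧ j ∧ j, h(j ∧ j ∧ j, d(c, j))), d(h(c ∧ c ∧ j, h(j, c)), d(d(j, c), h(j, c))))), c ∧ d(h(j ∧ j ∧ j, j ∧ j ∧ j), h(d(j, c), c ∧ j ∧ j ∧ j)) ∧ h(c ∧ c ∧ j ∧ j, h(j, j)) ∧ j ∧ j ∧ j) ∧ j ∧ j ∧ j ∧ j

Answer: h(h(h(h(d(c ∧ c ∧ c, h(c, j)), c ∧ c ∧ c ∧ c ∧ c ∧ j ∧ j), a), h(d(c ∧ c ∧ j ∧ j ∧ j, h(j ∧ j ∧ j, d(c, j))), d(h(c ∧ c ∧ j, h(j, c)), d(d(j, c), h(j, c))))), c ∧ d(h(j ∧ j ∧ j, j ∧ j ∧ j), h(d(j, c), c ∧ j ∧ j ∧ j)) ∧ h(c ∧ c ∧ j ∧ j, h(j, j)) ∧ j ∧ j ∧ j) ∧ j ∧ j ∧ j ∧ j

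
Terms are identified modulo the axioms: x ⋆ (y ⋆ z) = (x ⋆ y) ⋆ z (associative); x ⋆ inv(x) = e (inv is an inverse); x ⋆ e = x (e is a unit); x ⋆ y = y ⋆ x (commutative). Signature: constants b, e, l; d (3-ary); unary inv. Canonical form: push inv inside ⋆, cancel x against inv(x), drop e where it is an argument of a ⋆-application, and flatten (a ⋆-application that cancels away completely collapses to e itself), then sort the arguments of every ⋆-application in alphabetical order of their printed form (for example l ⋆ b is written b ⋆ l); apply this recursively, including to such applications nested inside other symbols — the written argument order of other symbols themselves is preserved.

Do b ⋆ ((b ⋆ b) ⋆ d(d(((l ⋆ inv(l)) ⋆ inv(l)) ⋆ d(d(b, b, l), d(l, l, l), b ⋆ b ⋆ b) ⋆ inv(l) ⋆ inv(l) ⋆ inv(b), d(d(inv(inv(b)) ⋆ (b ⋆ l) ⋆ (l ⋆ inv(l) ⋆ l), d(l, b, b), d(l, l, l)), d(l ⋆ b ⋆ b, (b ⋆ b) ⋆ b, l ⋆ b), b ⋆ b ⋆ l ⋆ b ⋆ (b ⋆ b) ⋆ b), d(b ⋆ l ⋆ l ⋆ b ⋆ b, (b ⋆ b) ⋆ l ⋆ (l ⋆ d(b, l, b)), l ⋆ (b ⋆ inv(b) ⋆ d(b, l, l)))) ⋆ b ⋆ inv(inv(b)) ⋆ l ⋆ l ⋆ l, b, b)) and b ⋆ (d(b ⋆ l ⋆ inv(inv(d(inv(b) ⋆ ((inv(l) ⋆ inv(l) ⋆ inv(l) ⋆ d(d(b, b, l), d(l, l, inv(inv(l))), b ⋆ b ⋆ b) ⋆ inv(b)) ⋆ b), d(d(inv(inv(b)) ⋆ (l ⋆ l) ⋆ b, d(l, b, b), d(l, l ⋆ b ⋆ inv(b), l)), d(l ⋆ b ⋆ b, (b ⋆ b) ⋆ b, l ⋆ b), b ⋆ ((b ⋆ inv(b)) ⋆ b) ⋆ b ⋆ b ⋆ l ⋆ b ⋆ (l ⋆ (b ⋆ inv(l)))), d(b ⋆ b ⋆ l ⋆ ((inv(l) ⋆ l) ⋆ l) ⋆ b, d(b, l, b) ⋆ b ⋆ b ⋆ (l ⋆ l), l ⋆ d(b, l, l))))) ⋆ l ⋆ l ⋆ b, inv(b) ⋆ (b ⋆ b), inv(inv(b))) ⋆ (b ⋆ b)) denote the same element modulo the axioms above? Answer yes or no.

Answer: yes — both canonical forms are b ⋆ b ⋆ b ⋆ d(b ⋆ b ⋆ d(d(d(b, b, l), d(l, l, l), b ⋆ b ⋆ b) ⋆ inv(b) ⋆ inv(l) ⋆ inv(l) ⋆ inv(l), d(d(b ⋆ b ⋆ l ⋆ l, d(l, b, b), d(l, l, l)), d(b ⋆ b ⋆ l, b ⋆ b ⋆ b, b ⋆ l), b ⋆ b ⋆ b ⋆ b ⋆ b ⋆ b ⋆ l), d(b ⋆ b ⋆ b ⋆ l ⋆ l, b ⋆ b ⋆ d(b, l, b) ⋆ l ⋆ l, d(b, l, l) ⋆ l)) ⋆ l ⋆ l ⋆ l, b, b)

Derivation:
Left:  b ⋆ ((b ⋆ b) ⋆ d(d(((l ⋆ inv(l)) ⋆ inv(l)) ⋆ d(d(b, b, l), d(l, l, l), b ⋆ b ⋆ b) ⋆ inv(l) ⋆ inv(l) ⋆ inv(b), d(d(inv(inv(b)) ⋆ (b ⋆ l) ⋆ (l ⋆ inv(l) ⋆ l), d(l, b, b), d(l, l, l)), d(l ⋆ b ⋆ b, (b ⋆ b) ⋆ b, l ⋆ b), b ⋆ b ⋆ l ⋆ b ⋆ (b ⋆ b) ⋆ b), d(b ⋆ l ⋆ l ⋆ b ⋆ b, (b ⋆ b) ⋆ l ⋆ (l ⋆ d(b, l, b)), l ⋆ (b ⋆ inv(b) ⋆ d(b, l, l)))) ⋆ b ⋆ inv(inv(b)) ⋆ l ⋆ l ⋆ l, b, b))
  Push inv inside:  distribute inv over ⋆ and collapse double inv
  Combine occurrences:  b ⋆ b ⋆ b ⋆ d(b ⋆ b ⋆ d(d(d(b, b, l), d(l, l, l), b ⋆ b ⋆ b) ⋆ inv(b) ⋆ inv(l) ⋆ inv(l) ⋆ inv(l), d(d(b ⋆ b ⋆ l ⋆ l, d(l, b, b), d(l, l, l)), d(b ⋆ b ⋆ l, b ⋆ b ⋆ b, b ⋆ l), b ⋆ b ⋆ b ⋆ b ⋆ b ⋆ b ⋆ l), d(b ⋆ b ⋆ b ⋆ l ⋆ l, b ⋆ b ⋆ d(b, l, b) ⋆ l ⋆ l, d(b, l, l) ⋆ l)) ⋆ l ⋆ l ⋆ l, b, b)
Right:  b ⋆ (d(b ⋆ l ⋆ inv(inv(d(inv(b) ⋆ ((inv(l) ⋆ inv(l) ⋆ inv(l) ⋆ d(d(b, b, l), d(l, l, inv(inv(l))), b ⋆ b ⋆ b) ⋆ inv(b)) ⋆ b), d(d(inv(inv(b)) ⋆ (l ⋆ l) ⋆ b, d(l, b, b), d(l, l ⋆ b ⋆ inv(b), l)), d(l ⋆ b ⋆ b, (b ⋆ b) ⋆ b, l ⋆ b), b ⋆ ((b ⋆ inv(b)) ⋆ b) ⋆ b ⋆ b ⋆ l ⋆ b ⋆ (l ⋆ (b ⋆ inv(l)))), d(b ⋆ b ⋆ l ⋆ ((inv(l) ⋆ l) ⋆ l) ⋆ b, d(b, l, b) ⋆ b ⋆ b ⋆ (l ⋆ l), l ⋆ d(b, l, l))))) ⋆ l ⋆ l ⋆ b, inv(b) ⋆ (b ⋆ b), inv(inv(b))) ⋆ (b ⋆ b))
  Push inv inside:  distribute inv over ⋆ and collapse double inv
  Collect terms:  b ⋆ b ⋆ b ⋆ d(b ⋆ b ⋆ d(d(d(b, b, l), d(l, l, l), b ⋆ b ⋆ b) ⋆ inv(b) ⋆ inv(l) ⋆ inv(l) ⋆ inv(l), d(d(b ⋆ b ⋆ l ⋆ l, d(l, b, b), d(l, l, l)), d(b ⋆ b ⋆ l, b ⋆ b ⋆ b, b ⋆ l), b ⋆ b ⋆ b ⋆ b ⋆ b ⋆ b ⋆ l), d(b ⋆ b ⋆ b ⋆ l ⋆ l, b ⋆ b ⋆ d(b, l, b) ⋆ l ⋆ l, d(b, l, l) ⋆ l)) ⋆ l ⋆ l ⋆ l, b, b)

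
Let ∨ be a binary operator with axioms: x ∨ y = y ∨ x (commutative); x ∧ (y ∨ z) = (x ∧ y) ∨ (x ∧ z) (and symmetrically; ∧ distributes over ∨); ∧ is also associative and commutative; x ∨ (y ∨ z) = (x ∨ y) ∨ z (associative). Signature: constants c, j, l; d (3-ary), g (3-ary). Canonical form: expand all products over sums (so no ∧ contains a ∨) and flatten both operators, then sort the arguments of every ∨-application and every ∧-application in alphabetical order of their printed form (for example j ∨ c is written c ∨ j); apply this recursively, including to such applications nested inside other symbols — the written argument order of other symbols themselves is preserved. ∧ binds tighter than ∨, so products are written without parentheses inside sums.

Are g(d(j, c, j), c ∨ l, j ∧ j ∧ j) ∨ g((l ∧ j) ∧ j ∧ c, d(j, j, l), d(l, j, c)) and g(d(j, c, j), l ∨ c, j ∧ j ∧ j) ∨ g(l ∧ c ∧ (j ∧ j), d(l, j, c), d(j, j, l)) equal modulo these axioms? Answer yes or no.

Answer: no — g(c ∧ j ∧ j ∧ l, d(j, j, l), d(l, j, c)) ∨ g(d(j, c, j), c ∨ l, j ∧ j ∧ j) vs g(c ∧ j ∧ j ∧ l, d(l, j, c), d(j, j, l)) ∨ g(d(j, c, j), c ∨ l, j ∧ j ∧ j)

Derivation:
Left:  g(d(j, c, j), c ∨ l, j ∧ j ∧ j) ∨ g((l ∧ j) ∧ j ∧ c, d(j, j, l), d(l, j, c))
  Flatten:  g(d(j, c, j), c ∨ l, j ∧ j ∧ j) ∨ g(c ∧ j ∧ j ∧ l, d(j, j, l), d(l, j, c))
  Order the arguments:  g(c ∧ j ∧ j ∧ l, d(j, j, l), d(l, j, c)) ∨ g(d(j, c, j), c ∨ l, j ∧ j ∧ j)
Right:  g(d(j, c, j), l ∨ c, j ∧ j ∧ j) ∨ g(l ∧ c ∧ (j ∧ j), d(l, j, c), d(j, j, l))
  Merge nested applications:  g(d(j, c, j), c ∨ l, j ∧ j ∧ j) ∨ g(c ∧ j ∧ j ∧ l, d(l, j, c), d(j, j, l))
  Order the arguments:  g(c ∧ j ∧ j ∧ l, d(l, j, c), d(j, j, l)) ∨ g(d(j, c, j), c ∨ l, j ∧ j ∧ j)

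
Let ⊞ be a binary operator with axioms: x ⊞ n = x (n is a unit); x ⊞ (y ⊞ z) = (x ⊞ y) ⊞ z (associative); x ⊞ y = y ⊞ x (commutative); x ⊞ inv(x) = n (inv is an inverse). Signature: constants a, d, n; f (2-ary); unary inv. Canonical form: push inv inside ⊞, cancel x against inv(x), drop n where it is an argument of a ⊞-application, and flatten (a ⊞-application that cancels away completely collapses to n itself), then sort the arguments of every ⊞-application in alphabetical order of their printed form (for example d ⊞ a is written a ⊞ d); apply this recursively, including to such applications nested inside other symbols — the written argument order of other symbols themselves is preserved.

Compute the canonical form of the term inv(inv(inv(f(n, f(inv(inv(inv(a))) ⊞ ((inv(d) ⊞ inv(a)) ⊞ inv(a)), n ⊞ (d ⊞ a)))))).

Push inv inside:  distribute inv over ⊞ and collapse double inv
Collect terms:  inv(f(n, f(inv(a) ⊞ inv(a) ⊞ inv(a) ⊞ inv(d), a ⊞ d)))

Answer: inv(f(n, f(inv(a) ⊞ inv(a) ⊞ inv(a) ⊞ inv(d), a ⊞ d)))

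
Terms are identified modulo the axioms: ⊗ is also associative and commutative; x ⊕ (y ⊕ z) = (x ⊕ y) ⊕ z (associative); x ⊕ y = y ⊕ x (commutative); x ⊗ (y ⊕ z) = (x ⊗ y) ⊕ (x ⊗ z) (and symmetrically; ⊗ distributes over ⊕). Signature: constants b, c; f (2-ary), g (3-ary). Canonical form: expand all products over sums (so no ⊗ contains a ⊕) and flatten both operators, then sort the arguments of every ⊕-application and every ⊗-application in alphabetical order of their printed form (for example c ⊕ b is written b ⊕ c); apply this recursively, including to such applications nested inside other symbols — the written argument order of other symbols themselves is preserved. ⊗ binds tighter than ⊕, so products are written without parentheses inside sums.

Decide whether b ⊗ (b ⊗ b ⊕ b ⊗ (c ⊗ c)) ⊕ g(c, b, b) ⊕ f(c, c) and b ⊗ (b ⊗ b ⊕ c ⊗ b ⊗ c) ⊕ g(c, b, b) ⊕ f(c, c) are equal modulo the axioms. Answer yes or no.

Left:  b ⊗ (b ⊗ b ⊕ b ⊗ (c ⊗ c)) ⊕ g(c, b, b) ⊕ f(c, c)
  Expand products over sums:  b ⊗ b ⊗ b ⊕ b ⊗ b ⊗ c ⊗ c ⊕ g(c, b, b) ⊕ f(c, c)
  Sort:  b ⊗ b ⊗ b ⊕ b ⊗ b ⊗ c ⊗ c ⊕ f(c, c) ⊕ g(c, b, b)
Right:  b ⊗ (b ⊗ b ⊕ c ⊗ b ⊗ c) ⊕ g(c, b, b) ⊕ f(c, c)
  Distribute:  b ⊗ b ⊗ b ⊕ b ⊗ b ⊗ c ⊗ c ⊕ g(c, b, b) ⊕ f(c, c)
  Sort arguments:  b ⊗ b ⊗ b ⊕ b ⊗ b ⊗ c ⊗ c ⊕ f(c, c) ⊕ g(c, b, b)

Answer: yes — both canonical forms are b ⊗ b ⊗ b ⊕ b ⊗ b ⊗ c ⊗ c ⊕ f(c, c) ⊕ g(c, b, b)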